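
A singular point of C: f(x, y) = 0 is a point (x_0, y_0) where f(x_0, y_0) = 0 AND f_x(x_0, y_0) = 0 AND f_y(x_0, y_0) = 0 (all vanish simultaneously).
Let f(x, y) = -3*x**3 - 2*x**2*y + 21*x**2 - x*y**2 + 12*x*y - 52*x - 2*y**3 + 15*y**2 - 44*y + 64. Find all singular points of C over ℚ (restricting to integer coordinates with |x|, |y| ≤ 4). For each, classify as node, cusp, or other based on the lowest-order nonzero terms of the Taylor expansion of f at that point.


Singular points: {(2, 2)}; classification: node.

Compute partial derivatives:
  f_x = -9*x**2 - 4*x*y + 42*x - y**2 + 12*y - 52.
  f_y = -2*x**2 - 2*x*y + 12*x - 6*y**2 + 30*y - 44.
Scan x_0 ∈ {−4, ..., 4}. For each x_0, f_y(x_0, y) is a polynomial in y; find its integer roots y ∈ {−4, ..., 4}, then test f_x and f at those candidates.
  x = -4: f_y(-4, y) = -6*y**2 + 38*y - 124; no integer root y with |y| ≤ 4.
  x = -3: f_y(-3, y) = -6*y**2 + 36*y - 98; no integer root y with |y| ≤ 4.
  x = -2: f_y(-2, y) = -6*y**2 + 34*y - 76; no integer root y with |y| ≤ 4.
  x = -1: f_y(-1, y) = -6*y**2 + 32*y - 58; no integer root y with |y| ≤ 4.
  x = 0: f_y(0, y) = -6*y**2 + 30*y - 44; no integer root y with |y| ≤ 4.
  x = 1: f_y(1, y) = -6*y**2 + 28*y - 34; no integer root y with |y| ≤ 4.
  x = 2: f_y(2, y) = -6*y**2 + 26*y - 28; vanishes at y ∈ {2}. (2, 2): f_x = 0, f = 0 — SINGULAR.
  x = 3: f_y(3, y) = -6*y**2 + 24*y - 26; no integer root y with |y| ≤ 4.
  x = 4: f_y(4, y) = -6*y**2 + 22*y - 28; no integer root y with |y| ≤ 4.
Only singular point on the grid: (2, 2).
Classify: substitute x = 2 + u, y = 2 + v and expand: f = -3*u**3 - 2*u**2*v - u**2 - u*v**2 - 2*v**3 + v**2.
No constant or linear terms (consistent with a singular point). Quadratic part: -u**2 + v**2. Cubic part: -3*u**3 - 2*u**2*v - u*v**2 - 2*v**3.
The quadratic part v**2 - u**2 = (v − u)(v + u) splits into two distinct linear factors, so there are two distinct tangent lines y − 2 = ±(x − 2) — this is a node (ordinary double point).
Classification: node.


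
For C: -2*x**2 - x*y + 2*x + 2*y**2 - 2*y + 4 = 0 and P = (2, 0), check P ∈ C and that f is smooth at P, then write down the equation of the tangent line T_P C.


Tangent line at P: -6*x - 4*y + 12 = 0.

Step 1: f(2, 0) = 0, so P lies on C.
Step 2: partial derivatives
  f_x(x, y) = -4*x - y + 2, f_y(x, y) = -x + 4*y - 2.
  f_x(P) = -6, f_y(P) = -4 (gradient nonzero, so P is smooth).
Step 3: tangent line at P: -6·(x − 2) + -4·(y − 0) = 0.
Expanding: -6*x - 4*y + 12 = 0.


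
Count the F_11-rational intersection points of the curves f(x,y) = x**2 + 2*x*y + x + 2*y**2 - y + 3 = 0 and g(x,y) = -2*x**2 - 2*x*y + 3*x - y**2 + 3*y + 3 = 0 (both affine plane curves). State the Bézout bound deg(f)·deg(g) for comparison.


Common zeros: {(7, 6)}; count = 1; Bézout bound = 4.

deg(f) = 2, deg(g) = 2, so Bézout bound = 4.
Scan x ∈ F_11. For each x, list the y ∈ F_11 with f(x, y) ≡ 0 and those with g(x, y) ≡ 0 (mod 11); the common zeros in that column are the intersection.
  x = 0: f ≡ 0 at y ∈ ∅; g ≡ 0 at y ∈ ∅; common: ∅.
  x = 1: f ≡ 0 at y ∈ {7, 9}; g ≡ 0 at y ∈ ∅; common: ∅.
  x = 2: f ≡ 0 at y ∈ {6, 9}; g ≡ 0 at y ∈ {3, 7}; common: ∅.
  x = 3: f ≡ 0 at y ∈ {1, 2}; g ≡ 0 at y ∈ ∅; common: ∅.
  x = 4: f ≡ 0 at y ∈ ∅; g ≡ 0 at y ∈ {8, 9}; common: ∅.
  x = 5: f ≡ 0 at y ∈ {0, 1}; g ≡ 0 at y ∈ {6, 9}; common: ∅.
  x = 6: f ≡ 0 at y ∈ {4, 7}; g ≡ 0 at y ∈ {5, 8}; common: ∅.
  x = 7: f ≡ 0 at y ∈ {4, 6}; g ≡ 0 at y ∈ {5, 6}; common: {6}.
  x = 8: f ≡ 0 at y ∈ ∅; g ≡ 0 at y ∈ ∅; common: ∅.
  x = 9: f ≡ 0 at y ∈ ∅; g ≡ 0 at y ∈ {0, 7}; common: ∅.
  x = 10: f ≡ 0 at y ∈ ∅; g ≡ 0 at y ∈ ∅; common: ∅.
Collecting: common zeros = {(7, 6)}, so the count is 1.
Comparison with the Bézout bound: 1 ≤ 4 = deg(f)·deg(g), as expected for curves with no common component (the affine F_11-count falls short of the bound because intersections may lie at infinity, over extension fields, or carry multiplicity).


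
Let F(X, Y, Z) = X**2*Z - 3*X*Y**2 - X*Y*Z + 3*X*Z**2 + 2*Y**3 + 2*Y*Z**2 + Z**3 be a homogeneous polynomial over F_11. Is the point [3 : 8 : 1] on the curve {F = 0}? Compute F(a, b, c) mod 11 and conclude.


F(3,8,1) ≡ 8 (mod 11); P is NOT on the curve.

Evaluate F(3, 8, 1) term-by-term (mod 11).
  X**2*Z ↦ 1·9·1·1 = 9
  -3*X*Y**2 ↦ -3·3·64·1 = -576
  -X*Y*Z ↦ -1·3·8·1 = -24
  3*X*Z**2 ↦ 3·3·1·1 = 9
  2*Y**3 ↦ 2·1·512·1 = 1024
  2*Y*Z**2 ↦ 2·1·8·1 = 16
  Z**3 ↦ 1·1·1·1 = 1
Sum: F(3, 8, 1) = (9) + (-576) + (-24) + (9) + (1024) + (16) + (1) = 459.
Reducing mod 11: 459 ≡ 8 (mod 11).
Since F(a, b, c) ≡ 8 ≠ 0 (mod 11), P does NOT lie on the curve.


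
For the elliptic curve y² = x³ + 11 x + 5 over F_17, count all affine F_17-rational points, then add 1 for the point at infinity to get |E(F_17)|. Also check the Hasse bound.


Affine points = {(1, 0), (2, 1), (2, 16), (5, 7), (5, 10), (6, 7), (6, 10), (7, 0), (9, 0), (13, 4), (13, 13), (14, 8), (14, 9), (15, 3), (15, 14)}; affine count = 15; |E(F_17)| = 16.

Discriminant check: Δ ∝ 4a³ + 27b² = 4·11³ + 27·5² = 4·1331 + 27·25 ≡ 15 (mod 17). Nonzero ⇒ E is nonsingular.
For each x ∈ F_17, compute rhs = x³ + 11·x + 5 mod 17, then count y ∈ F_17 with y² ≡ rhs.
  x = 0: rhs = 5, matching y values: none (0 points).
  x = 1: rhs = 0, matching y values: 0 (1 points).
  x = 2: rhs = 1, matching y values: 1, 16 (2 points).
  x = 3: rhs = 14, matching y values: none (0 points).
  x = 4: rhs = 11, matching y values: none (0 points).
  x = 5: rhs = 15, matching y values: 7, 10 (2 points).
  x = 6: rhs = 15, matching y values: 7, 10 (2 points).
  x = 7: rhs = 0, matching y values: 0 (1 points).
  x = 8: rhs = 10, matching y values: none (0 points).
  x = 9: rhs = 0, matching y values: 0 (1 points).
  x = 10: rhs = 10, matching y values: none (0 points).
  x = 11: rhs = 12, matching y values: none (0 points).
  x = 12: rhs = 12, matching y values: none (0 points).
  x = 13: rhs = 16, matching y values: 4, 13 (2 points).
  x = 14: rhs = 13, matching y values: 8, 9 (2 points).
  x = 15: rhs = 9, matching y values: 3, 14 (2 points).
  x = 16: rhs = 10, matching y values: none (0 points).
Total affine count: 15.
Full point count |E(F_17)| = 15 + 1 = 16.
Hasse bound: |16 − (17+1)| = |-2| = 2 ≤ 2√17 ≈ 8.2462 ✓.


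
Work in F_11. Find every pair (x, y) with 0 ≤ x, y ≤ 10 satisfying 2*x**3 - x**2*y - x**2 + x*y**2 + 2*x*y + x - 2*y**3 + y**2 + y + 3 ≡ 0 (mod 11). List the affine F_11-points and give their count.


Affine F_11-points: {(0, 7), (6, 4), (6, 7), (6, 9), (9, 7), (9, 10)}; count = 6.

For each of the 121 pairs (x, y) ∈ F_11², evaluate f(x, y) mod 11. Record the zeros.
  x = 0: [0↦3, 1↦3, 2↦4, 3↦5, 4↦5, 5↦3, 6↦9, 7↦0, 8↦8, 9↦10, 10↦5]  zeros at y ∈ {7}
  x = 1: [0↦5, 1↦7, 2↦1, 3↦8, 4↦5, 5↦2, 6↦9, 7↦3, 8↦5, 9↦3, 10↦7]  zeros at y ∈ ∅
  x = 2: [0↦6, 1↦8, 2↦4, 3↦4, 4↦7, 5↦1, 6↦7, 7↦2, 8↦7, 9↦10, 10↦10]  zeros at y ∈ ∅
  x = 3: [0↦7, 1↦7, 2↦3, 3↦5, 4↦1, 5↦1, 6↦4, 7↦9, 8↦4, 9↦10, 10↦4]  zeros at y ∈ ∅
  x = 4: [0↦9, 1↦5, 2↦10, 3↦1, 4↦10, 5↦3, 6↦1, 7↦3, 8↦8, 9↦4, 10↦1]  zeros at y ∈ ∅
  x = 5: [0↦2, 1↦3, 2↦4, 3↦4, 4↦2, 5↦8, 6↦10, 7↦7, 8↦9, 9↦4, 10↦2]  zeros at y ∈ ∅
  x = 6: [0↦9, 1↦2, 2↦8, 3↦4, 4↦0, 5↦6, 6↦10, 7↦0, 8↦8, 9↦0, 10↦8]  zeros at y ∈ {4, 7, 9}
  x = 7: [0↦9, 1↦3, 2↦1, 3↦2, 4↦5, 5↦9, 6↦2, 7↦5, 8↦6, 9↦4, 10↦9]  zeros at y ∈ ∅
  x = 8: [0↦3, 1↦7, 2↦6, 3↦10, 4↦7, 5↦7, 6↦9, 7↦1, 8↦4, 9↦6, 10↦6]  zeros at y ∈ ∅
  x = 9: [0↦3, 1↦4, 2↦2, 3↦7, 4↦7, 5↦1, 6↦10, 7↦0, 8↦3, 9↦7, 10↦0]  zeros at y ∈ {7, 10}
  x = 10: [0↦10, 1↦6, 2↦1, 3↦5, 4↦6, 5↦3, 6↦6, 7↦3, 8↦4, 9↦8, 10↦3]  zeros at y ∈ ∅
Collecting zeros: affine points = {(0, 7), (6, 4), (6, 7), (6, 9), (9, 7), (9, 10)}.
Total count |C(F_11)_aff| = 6.


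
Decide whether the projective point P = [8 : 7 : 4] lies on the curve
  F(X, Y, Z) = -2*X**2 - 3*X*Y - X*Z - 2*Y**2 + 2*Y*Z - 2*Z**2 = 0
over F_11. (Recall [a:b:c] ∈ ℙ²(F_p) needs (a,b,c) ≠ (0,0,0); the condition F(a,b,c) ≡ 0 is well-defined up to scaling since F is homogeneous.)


F(8,7,4) ≡ 5 (mod 11); P is NOT on the curve.

Evaluate F(8, 7, 4) term-by-term (mod 11).
  -2*X**2 ↦ -2·64·1·1 = -128
  -3*X*Y ↦ -3·8·7·1 = -168
  -X*Z ↦ -1·8·1·4 = -32
  -2*Y**2 ↦ -2·1·49·1 = -98
  2*Y*Z ↦ 2·1·7·4 = 56
  -2*Z**2 ↦ -2·1·1·16 = -32
Sum: F(8, 7, 4) = (-128) + (-168) + (-32) + (-98) + (56) + (-32) = -402.
Reducing mod 11: -402 ≡ 5 (mod 11).
Since F(a, b, c) ≡ 5 ≠ 0 (mod 11), P does NOT lie on the curve.


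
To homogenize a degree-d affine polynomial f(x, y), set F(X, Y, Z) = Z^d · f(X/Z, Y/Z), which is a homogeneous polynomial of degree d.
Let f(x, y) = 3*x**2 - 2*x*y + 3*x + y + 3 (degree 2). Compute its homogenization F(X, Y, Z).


F(X, Y, Z) = 3*X**2 - 2*X*Y + 3*X*Z + Y*Z + 3*Z**2

deg(f) = 2.
Substitute x = X/Z, y = Y/Z into f, then multiply by Z^2.
  monomial 3·x^2·y^0 ↦ 3·X^2·Y^0·Z^0.
  monomial -2·x^1·y^1 ↦ -2·X^1·Y^1·Z^0.
  monomial 3·x^1·y^0 ↦ 3·X^1·Y^0·Z^1.
  monomial 1·x^0·y^1 ↦ 1·X^0·Y^1·Z^1.
  monomial 3·x^0·y^0 ↦ 3·X^0·Y^0·Z^2.
Collecting: F(X, Y, Z) = 3*X**2 - 2*X*Y + 3*X*Z + Y*Z + 3*Z**2.


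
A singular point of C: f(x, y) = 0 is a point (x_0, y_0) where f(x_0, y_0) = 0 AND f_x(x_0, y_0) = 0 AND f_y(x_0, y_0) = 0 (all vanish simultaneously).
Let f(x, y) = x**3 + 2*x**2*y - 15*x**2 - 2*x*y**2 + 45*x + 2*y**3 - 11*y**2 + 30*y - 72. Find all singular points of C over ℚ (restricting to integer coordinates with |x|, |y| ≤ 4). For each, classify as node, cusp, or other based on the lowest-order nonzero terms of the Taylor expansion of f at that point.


Singular points: {(3, 3)}; classification: cusp.

Compute partial derivatives:
  f_x = 3*x**2 + 4*x*y - 30*x - 2*y**2 + 45.
  f_y = 2*x**2 - 4*x*y + 6*y**2 - 22*y + 30.
Scan x_0 ∈ {−4, ..., 4}. For each x_0, f_y(x_0, y) is a polynomial in y; find its integer roots y ∈ {−4, ..., 4}, then test f_x and f at those candidates.
  x = -4: f_y(-4, y) = 6*y**2 - 6*y + 62; no integer root y with |y| ≤ 4.
  x = -3: f_y(-3, y) = 6*y**2 - 10*y + 48; no integer root y with |y| ≤ 4.
  x = -2: f_y(-2, y) = 6*y**2 - 14*y + 38; no integer root y with |y| ≤ 4.
  x = -1: f_y(-1, y) = 6*y**2 - 18*y + 32; no integer root y with |y| ≤ 4.
  x = 0: f_y(0, y) = 6*y**2 - 22*y + 30; no integer root y with |y| ≤ 4.
  x = 1: f_y(1, y) = 6*y**2 - 26*y + 32; no integer root y with |y| ≤ 4.
  x = 2: f_y(2, y) = 6*y**2 - 30*y + 38; no integer root y with |y| ≤ 4.
  x = 3: f_y(3, y) = 6*y**2 - 34*y + 48; vanishes at y ∈ {3}. (3, 3): f_x = 0, f = 0 — SINGULAR.
  x = 4: f_y(4, y) = 6*y**2 - 38*y + 62; no integer root y with |y| ≤ 4.
Only singular point on the grid: (3, 3).
Classify: substitute x = 3 + u, y = 3 + v and expand: f = u**3 + 2*u**2*v - 2*u*v**2 + 2*v**3 + v**2.
No constant or linear terms (consistent with a singular point). Quadratic part: v**2. Cubic part: u**3 + 2*u**2*v - 2*u*v**2 + 2*v**3.
The quadratic part v**2 is a perfect square, so there is a single (double) tangent line v = 0, i.e. y = 3. Restricting the cubic part to that line (v = 0) leaves u**3 ≠ 0, so f is not divisible by v and the branch is v² ≈ -u**3 to lowest order — this is a cusp.
Classification: cusp.


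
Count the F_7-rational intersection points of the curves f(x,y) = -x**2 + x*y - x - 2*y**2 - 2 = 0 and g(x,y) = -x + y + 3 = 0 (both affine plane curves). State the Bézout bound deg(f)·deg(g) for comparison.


Common zeros: {(1, 5), (3, 0)}; count = 2; Bézout bound = 2.

deg(f) = 2, deg(g) = 1, so Bézout bound = 2.
Scan x ∈ F_7. For each x, list the y ∈ F_7 with f(x, y) ≡ 0 and those with g(x, y) ≡ 0 (mod 7); the common zeros in that column are the intersection.
  x = 0: f ≡ 0 at y ∈ ∅; g ≡ 0 at y ∈ {4}; common: ∅.
  x = 1: f ≡ 0 at y ∈ {5, 6}; g ≡ 0 at y ∈ {5}; common: {5}.
  x = 2: f ≡ 0 at y ∈ ∅; g ≡ 0 at y ∈ {6}; common: ∅.
  x = 3: f ≡ 0 at y ∈ {0, 5}; g ≡ 0 at y ∈ {0}; common: {0}.
  x = 4: f ≡ 0 at y ∈ {3, 6}; g ≡ 0 at y ∈ {1}; common: ∅.
  x = 5: f ≡ 0 at y ∈ {3}; g ≡ 0 at y ∈ {2}; common: ∅.
  x = 6: f ≡ 0 at y ∈ ∅; g ≡ 0 at y ∈ {3}; common: ∅.
Collecting: common zeros = {(1, 5), (3, 0)}, so the count is 2.
Comparison with the Bézout bound: 2 ≤ 2 = deg(f)·deg(g), as expected for curves with no common component (the bound is attained).


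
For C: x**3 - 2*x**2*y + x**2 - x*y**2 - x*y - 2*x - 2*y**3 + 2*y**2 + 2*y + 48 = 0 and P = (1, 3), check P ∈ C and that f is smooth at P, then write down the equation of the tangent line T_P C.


Tangent line at P: -21*x - 49*y + 168 = 0.

Step 1: f(1, 3) = 0, so P lies on C.
Step 2: partial derivatives
  f_x(x, y) = 3*x**2 - 4*x*y + 2*x - y**2 - y - 2, f_y(x, y) = -2*x**2 - 2*x*y - x - 6*y**2 + 4*y + 2.
  f_x(P) = -21, f_y(P) = -49 (gradient nonzero, so P is smooth).
Step 3: tangent line at P: -21·(x − 1) + -49·(y − 3) = 0.
Expanding: -21*x - 49*y + 168 = 0.


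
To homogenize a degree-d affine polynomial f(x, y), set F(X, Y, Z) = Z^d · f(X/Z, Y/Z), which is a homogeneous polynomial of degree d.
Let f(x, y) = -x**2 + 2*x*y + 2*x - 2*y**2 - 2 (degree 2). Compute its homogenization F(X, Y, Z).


F(X, Y, Z) = -X**2 + 2*X*Y + 2*X*Z - 2*Y**2 - 2*Z**2

deg(f) = 2.
Substitute x = X/Z, y = Y/Z into f, then multiply by Z^2.
  monomial -1·x^2·y^0 ↦ -1·X^2·Y^0·Z^0.
  monomial 2·x^1·y^1 ↦ 2·X^1·Y^1·Z^0.
  monomial 2·x^1·y^0 ↦ 2·X^1·Y^0·Z^1.
  monomial -2·x^0·y^2 ↦ -2·X^0·Y^2·Z^0.
  monomial -2·x^0·y^0 ↦ -2·X^0·Y^0·Z^2.
Collecting: F(X, Y, Z) = -X**2 + 2*X*Y + 2*X*Z - 2*Y**2 - 2*Z**2.


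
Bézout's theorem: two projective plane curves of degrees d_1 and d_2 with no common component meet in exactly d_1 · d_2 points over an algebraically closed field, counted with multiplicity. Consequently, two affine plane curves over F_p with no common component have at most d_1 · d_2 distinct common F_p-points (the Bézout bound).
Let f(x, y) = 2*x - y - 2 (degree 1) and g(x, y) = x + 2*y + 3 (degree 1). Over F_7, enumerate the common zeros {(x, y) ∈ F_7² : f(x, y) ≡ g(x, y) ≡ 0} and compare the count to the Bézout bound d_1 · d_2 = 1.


Common zeros: {(3, 4)}; count = 1; Bézout bound = 1.

deg(f) = 1, deg(g) = 1, so Bézout bound = 1.
Scan x ∈ F_7. For each x, list the y ∈ F_7 with f(x, y) ≡ 0 and those with g(x, y) ≡ 0 (mod 7); the common zeros in that column are the intersection.
  x = 0: f ≡ 0 at y ∈ {5}; g ≡ 0 at y ∈ {2}; common: ∅.
  x = 1: f ≡ 0 at y ∈ {0}; g ≡ 0 at y ∈ {5}; common: ∅.
  x = 2: f ≡ 0 at y ∈ {2}; g ≡ 0 at y ∈ {1}; common: ∅.
  x = 3: f ≡ 0 at y ∈ {4}; g ≡ 0 at y ∈ {4}; common: {4}.
  x = 4: f ≡ 0 at y ∈ {6}; g ≡ 0 at y ∈ {0}; common: ∅.
  x = 5: f ≡ 0 at y ∈ {1}; g ≡ 0 at y ∈ {3}; common: ∅.
  x = 6: f ≡ 0 at y ∈ {3}; g ≡ 0 at y ∈ {6}; common: ∅.
Collecting: common zeros = {(3, 4)}, so the count is 1.
Comparison with the Bézout bound: 1 ≤ 1 = deg(f)·deg(g), as expected for curves with no common component (the bound is attained).


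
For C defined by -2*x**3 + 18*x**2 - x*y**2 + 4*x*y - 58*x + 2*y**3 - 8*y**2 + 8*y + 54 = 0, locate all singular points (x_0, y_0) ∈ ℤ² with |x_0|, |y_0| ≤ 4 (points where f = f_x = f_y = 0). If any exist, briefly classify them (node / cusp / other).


Singular points: {(3, 2)}; classification: cusp.

Compute partial derivatives:
  f_x = -6*x**2 + 36*x - y**2 + 4*y - 58.
  f_y = -2*x*y + 4*x + 6*y**2 - 16*y + 8.
Scan x_0 ∈ {−4, ..., 4}. For each x_0, f_y(x_0, y) is a polynomial in y; find its integer roots y ∈ {−4, ..., 4}, then test f_x and f at those candidates.
  x = -4: f_y(-4, y) = 6*y**2 - 8*y - 8; vanishes at y ∈ {2}. (-4, 2): f_x = -294 ≠ 0.
  x = -3: f_y(-3, y) = 6*y**2 - 10*y - 4; vanishes at y ∈ {2}. (-3, 2): f_x = -216 ≠ 0.
  x = -2: f_y(-2, y) = 6*y**2 - 12*y; vanishes at y ∈ {0, 2}. (-2, 0): f_x = -154 ≠ 0; (-2, 2): f_x = -150 ≠ 0.
  x = -1: f_y(-1, y) = 6*y**2 - 14*y + 4; vanishes at y ∈ {2}. (-1, 2): f_x = -96 ≠ 0.
  x = 0: f_y(0, y) = 6*y**2 - 16*y + 8; vanishes at y ∈ {2}. (0, 2): f_x = -54 ≠ 0.
  x = 1: f_y(1, y) = 6*y**2 - 18*y + 12; vanishes at y ∈ {1, 2}. (1, 1): f_x = -25 ≠ 0; (1, 2): f_x = -24 ≠ 0.
  x = 2: f_y(2, y) = 6*y**2 - 20*y + 16; vanishes at y ∈ {2}. (2, 2): f_x = -6 ≠ 0.
  x = 3: f_y(3, y) = 6*y**2 - 22*y + 20; vanishes at y ∈ {2}. (3, 2): f_x = 0, f = 0 — SINGULAR.
  x = 4: f_y(4, y) = 6*y**2 - 24*y + 24; vanishes at y ∈ {2}. (4, 2): f_x = -6 ≠ 0.
Only singular point on the grid: (3, 2).
Classify: substitute x = 3 + u, y = 2 + v and expand: f = -2*u**3 - u*v**2 + 2*v**3 + v**2.
No constant or linear terms (consistent with a singular point). Quadratic part: v**2. Cubic part: -2*u**3 - u*v**2 + 2*v**3.
The quadratic part v**2 is a perfect square, so there is a single (double) tangent line v = 0, i.e. y = 2. Restricting the cubic part to that line (v = 0) leaves -2*u**3 ≠ 0, so f is not divisible by v and the branch is v² ≈ 2*u**3 to lowest order — this is a cusp.
Classification: cusp.


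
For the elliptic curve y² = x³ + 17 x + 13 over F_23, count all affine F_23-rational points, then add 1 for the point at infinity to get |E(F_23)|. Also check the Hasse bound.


Affine points = {(0, 6), (0, 17), (1, 10), (1, 13), (2, 3), (2, 20), (5, 4), (5, 19), (6, 3), (6, 20), (11, 6), (11, 17), (12, 6), (12, 17), (13, 4), (13, 19), (15, 3), (15, 20), (20, 2), (20, 21), (22, 8), (22, 15)}; affine count = 22; |E(F_23)| = 23.

Discriminant check: Δ ∝ 4a³ + 27b² = 4·17³ + 27·13² = 4·4913 + 27·169 ≡ 19 (mod 23). Nonzero ⇒ E is nonsingular.
For each x ∈ F_23, compute rhs = x³ + 17·x + 13 mod 23, then count y ∈ F_23 with y² ≡ rhs.
  x = 0: rhs = 13, matching y values: 6, 17 (2 points).
  x = 1: rhs = 8, matching y values: 10, 13 (2 points).
  x = 2: rhs = 9, matching y values: 3, 20 (2 points).
  x = 3: rhs = 22, matching y values: none (0 points).
  x = 4: rhs = 7, matching y values: none (0 points).
  x = 5: rhs = 16, matching y values: 4, 19 (2 points).
  x = 6: rhs = 9, matching y values: 3, 20 (2 points).
  x = 7: rhs = 15, matching y values: none (0 points).
  x = 8: rhs = 17, matching y values: none (0 points).
  x = 9: rhs = 21, matching y values: none (0 points).
  x = 10: rhs = 10, matching y values: none (0 points).
  x = 11: rhs = 13, matching y values: 6, 17 (2 points).
  x = 12: rhs = 13, matching y values: 6, 17 (2 points).
  x = 13: rhs = 16, matching y values: 4, 19 (2 points).
  x = 14: rhs = 5, matching y values: none (0 points).
  x = 15: rhs = 9, matching y values: 3, 20 (2 points).
  x = 16: rhs = 11, matching y values: none (0 points).
  x = 17: rhs = 17, matching y values: none (0 points).
  x = 18: rhs = 10, matching y values: none (0 points).
  x = 19: rhs = 19, matching y values: none (0 points).
  x = 20: rhs = 4, matching y values: 2, 21 (2 points).
  x = 21: rhs = 17, matching y values: none (0 points).
  x = 22: rhs = 18, matching y values: 8, 15 (2 points).
Total affine count: 22.
Full point count |E(F_23)| = 22 + 1 = 23.
Hasse bound: |23 − (23+1)| = |-1| = 1 ≤ 2√23 ≈ 9.5917 ✓.


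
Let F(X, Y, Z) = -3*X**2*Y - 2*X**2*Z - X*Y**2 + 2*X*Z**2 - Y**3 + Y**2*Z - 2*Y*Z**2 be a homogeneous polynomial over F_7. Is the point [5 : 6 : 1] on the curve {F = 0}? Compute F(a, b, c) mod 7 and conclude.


F(5,6,1) ≡ 6 (mod 7); P is NOT on the curve.

Evaluate F(5, 6, 1) term-by-term (mod 7).
  -3*X**2*Y ↦ -3·25·6·1 = -450
  -2*X**2*Z ↦ -2·25·1·1 = -50
  -X*Y**2 ↦ -1·5·36·1 = -180
  2*X*Z**2 ↦ 2·5·1·1 = 10
  -Y**3 ↦ -1·1·216·1 = -216
  Y**2*Z ↦ 1·1·36·1 = 36
  -2*Y*Z**2 ↦ -2·1·6·1 = -12
Sum: F(5, 6, 1) = (-450) + (-50) + (-180) + (10) + (-216) + (36) + (-12) = -862.
Reducing mod 7: -862 ≡ 6 (mod 7).
Since F(a, b, c) ≡ 6 ≠ 0 (mod 7), P does NOT lie on the curve.


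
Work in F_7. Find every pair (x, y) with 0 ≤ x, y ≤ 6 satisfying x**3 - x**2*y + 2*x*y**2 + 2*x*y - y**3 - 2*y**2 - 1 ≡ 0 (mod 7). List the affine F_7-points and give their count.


Affine F_7-points: {(1, 0), (1, 1), (1, 6), (2, 0), (2, 2), (3, 2), (3, 4), (3, 5), (4, 0), (4, 2), (4, 4)}; count = 11.

For each of the 49 pairs (x, y) ∈ F_7², evaluate f(x, y) mod 7. Record the zeros.
  x = 0: [0↦6, 1↦3, 2↦4, 3↦3, 4↦1, 5↦6, 6↦5]  zeros at y ∈ ∅
  x = 1: [0↦0, 1↦0, 2↦1, 3↦4, 4↦3, 5↦6, 6↦0]  zeros at y ∈ {0, 1, 6}
  x = 2: [0↦0, 1↦1, 2↦0, 3↦5, 4↦3, 5↦2, 6↦3]  zeros at y ∈ {0, 2}
  x = 3: [0↦5, 1↦5, 2↦0, 3↦5, 4↦0, 5↦0, 6↦6]  zeros at y ∈ {2, 4, 5}
  x = 4: [0↦0, 1↦4, 2↦0, 3↦3, 4↦0, 5↦6, 6↦1]  zeros at y ∈ {0, 2, 4}
  x = 5: [0↦5, 1↦4, 2↦6, 3↦5, 4↦2, 5↦5, 6↦1]  zeros at y ∈ ∅
  x = 6: [0↦5, 1↦4, 2↦3, 3↦3, 4↦5, 5↦3, 6↦5]  zeros at y ∈ ∅
Collecting zeros: affine points = {(1, 0), (1, 1), (1, 6), (2, 0), (2, 2), (3, 2), (3, 4), (3, 5), (4, 0), (4, 2), (4, 4)}.
Total count |C(F_7)_aff| = 11.


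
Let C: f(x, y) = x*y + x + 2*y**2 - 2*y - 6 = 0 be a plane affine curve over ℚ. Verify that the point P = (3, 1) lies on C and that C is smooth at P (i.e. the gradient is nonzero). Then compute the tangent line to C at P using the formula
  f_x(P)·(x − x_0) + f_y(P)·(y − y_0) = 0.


Tangent line at P: 2*x + 5*y - 11 = 0.

Step 1: f(3, 1) = 0, so P lies on C.
Step 2: partial derivatives
  f_x(x, y) = y + 1, f_y(x, y) = x + 4*y - 2.
  f_x(P) = 2, f_y(P) = 5 (gradient nonzero, so P is smooth).
Step 3: tangent line at P: 2·(x − 3) + 5·(y − 1) = 0.
Expanding: 2*x + 5*y - 11 = 0.


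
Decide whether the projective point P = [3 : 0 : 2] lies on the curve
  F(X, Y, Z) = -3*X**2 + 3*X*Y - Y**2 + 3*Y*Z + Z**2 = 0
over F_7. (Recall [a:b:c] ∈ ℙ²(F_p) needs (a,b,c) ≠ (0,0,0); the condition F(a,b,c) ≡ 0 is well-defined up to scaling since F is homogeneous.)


F(3,0,2) ≡ 5 (mod 7); P is NOT on the curve.

Evaluate F(3, 0, 2) term-by-term (mod 7).
  -3*X**2 ↦ -3·9·1·1 = -27
  3*X*Y ↦ 3·3·0·1 = 0
  -Y**2 ↦ -1·1·0·1 = 0
  3*Y*Z ↦ 3·1·0·2 = 0
  Z**2 ↦ 1·1·1·4 = 4
Sum: F(3, 0, 2) = (-27) + (0) + (0) + (0) + (4) = -23.
Reducing mod 7: -23 ≡ 5 (mod 7).
Since F(a, b, c) ≡ 5 ≠ 0 (mod 7), P does NOT lie on the curve.


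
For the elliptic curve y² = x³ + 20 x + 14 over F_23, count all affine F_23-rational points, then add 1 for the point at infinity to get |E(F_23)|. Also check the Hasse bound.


Affine points = {(1, 9), (1, 14), (2, 4), (2, 19), (3, 3), (3, 20), (5, 3), (5, 20), (9, 7), (9, 16), (10, 8), (10, 15), (11, 1), (11, 22), (12, 2), (12, 21), (14, 5), (14, 18), (15, 3), (15, 20), (17, 0), (19, 10), (19, 13), (21, 9), (21, 14), (22, 4), (22, 19)}; affine count = 27; |E(F_23)| = 28.

Discriminant check: Δ ∝ 4a³ + 27b² = 4·20³ + 27·14² = 4·8000 + 27·196 ≡ 9 (mod 23). Nonzero ⇒ E is nonsingular.
For each x ∈ F_23, compute rhs = x³ + 20·x + 14 mod 23, then count y ∈ F_23 with y² ≡ rhs.
  x = 0: rhs = 14, matching y values: none (0 points).
  x = 1: rhs = 12, matching y values: 9, 14 (2 points).
  x = 2: rhs = 16, matching y values: 4, 19 (2 points).
  x = 3: rhs = 9, matching y values: 3, 20 (2 points).
  x = 4: rhs = 20, matching y values: none (0 points).
  x = 5: rhs = 9, matching y values: 3, 20 (2 points).
  x = 6: rhs = 5, matching y values: none (0 points).
  x = 7: rhs = 14, matching y values: none (0 points).
  x = 8: rhs = 19, matching y values: none (0 points).
  x = 9: rhs = 3, matching y values: 7, 16 (2 points).
  x = 10: rhs = 18, matching y values: 8, 15 (2 points).
  x = 11: rhs = 1, matching y values: 1, 22 (2 points).
  x = 12: rhs = 4, matching y values: 2, 21 (2 points).
  x = 13: rhs = 10, matching y values: none (0 points).
  x = 14: rhs = 2, matching y values: 5, 18 (2 points).
  x = 15: rhs = 9, matching y values: 3, 20 (2 points).
  x = 16: rhs = 14, matching y values: none (0 points).
  x = 17: rhs = 0, matching y values: 0 (1 points).
  x = 18: rhs = 19, matching y values: none (0 points).
  x = 19: rhs = 8, matching y values: 10, 13 (2 points).
  x = 20: rhs = 19, matching y values: none (0 points).
  x = 21: rhs = 12, matching y values: 9, 14 (2 points).
  x = 22: rhs = 16, matching y values: 4, 19 (2 points).
Total affine count: 27.
Full point count |E(F_23)| = 27 + 1 = 28.
Hasse bound: |28 − (23+1)| = |4| = 4 ≤ 2√23 ≈ 9.5917 ✓.


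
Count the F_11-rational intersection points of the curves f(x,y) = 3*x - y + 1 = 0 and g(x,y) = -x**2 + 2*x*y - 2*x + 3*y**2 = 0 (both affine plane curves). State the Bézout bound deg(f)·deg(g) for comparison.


Common zeros: ∅; count = 0; Bézout bound = 2.

deg(f) = 1, deg(g) = 2, so Bézout bound = 2.
Scan x ∈ F_11. For each x, list the y ∈ F_11 with f(x, y) ≡ 0 and those with g(x, y) ≡ 0 (mod 11); the common zeros in that column are the intersection.
  x = 0: f ≡ 0 at y ∈ {1}; g ≡ 0 at y ∈ {0}; common: ∅.
  x = 1: f ≡ 0 at y ∈ {4}; g ≡ 0 at y ∈ ∅; common: ∅.
  x = 2: f ≡ 0 at y ∈ {7}; g ≡ 0 at y ∈ ∅; common: ∅.
  x = 3: f ≡ 0 at y ∈ {10}; g ≡ 0 at y ∈ ∅; common: ∅.
  x = 4: f ≡ 0 at y ∈ {2}; g ≡ 0 at y ∈ {6}; common: ∅.
  x = 5: f ≡ 0 at y ∈ {5}; g ≡ 0 at y ∈ {1, 3}; common: ∅.
  x = 6: f ≡ 0 at y ∈ {8}; g ≡ 0 at y ∈ {1, 6}; common: ∅.
  x = 7: f ≡ 0 at y ∈ {0}; g ≡ 0 at y ∈ ∅; common: ∅.
  x = 8: f ≡ 0 at y ∈ {3}; g ≡ 0 at y ∈ ∅; common: ∅.
  x = 9: f ≡ 0 at y ∈ {6}; g ≡ 0 at y ∈ {0, 5}; common: ∅.
  x = 10: f ≡ 0 at y ∈ {9}; g ≡ 0 at y ∈ {3, 5}; common: ∅.
Collecting: common zeros = ∅, so the count is 0.
Comparison with the Bézout bound: 0 ≤ 2 = deg(f)·deg(g), as expected for curves with no common component (the affine F_11-count falls short of the bound because intersections may lie at infinity, over extension fields, or carry multiplicity).


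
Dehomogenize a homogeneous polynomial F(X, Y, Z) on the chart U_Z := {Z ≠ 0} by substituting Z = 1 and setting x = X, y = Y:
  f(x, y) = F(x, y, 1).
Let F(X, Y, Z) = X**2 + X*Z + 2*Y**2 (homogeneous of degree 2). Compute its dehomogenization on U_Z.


f(x, y) = x**2 + x + 2*y**2

On U_Z we set Z = 1. Each monomial c·X^i·Y^j·Z^k in F becomes c·x^i·y^j·1^k = c·x^i·y^j.
Substituting Z = 1: F(X, Y, 1) = x**2 + x + 2*y**2.
Note: deg(f) ≤ deg(F) = 2; strict inequality happens when F is divisible by Z (lost terms).


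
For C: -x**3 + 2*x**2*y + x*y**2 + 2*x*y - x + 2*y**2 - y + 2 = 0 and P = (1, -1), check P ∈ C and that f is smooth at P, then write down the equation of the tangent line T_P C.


Tangent line at P: -9*x - 3*y + 6 = 0.

Step 1: f(1, -1) = 0, so P lies on C.
Step 2: partial derivatives
  f_x(x, y) = -3*x**2 + 4*x*y + y**2 + 2*y - 1, f_y(x, y) = 2*x**2 + 2*x*y + 2*x + 4*y - 1.
  f_x(P) = -9, f_y(P) = -3 (gradient nonzero, so P is smooth).
Step 3: tangent line at P: -9·(x − 1) + -3·(y − -1) = 0.
Expanding: -9*x - 3*y + 6 = 0.


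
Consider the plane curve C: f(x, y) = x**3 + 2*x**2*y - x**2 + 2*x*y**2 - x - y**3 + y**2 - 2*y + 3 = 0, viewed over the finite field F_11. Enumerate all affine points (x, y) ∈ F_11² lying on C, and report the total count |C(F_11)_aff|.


Affine F_11-points: {(1, 9), (3, 9), (4, 5), (6, 10), (8, 4), (8, 6), (8, 7), (10, 1)}; count = 8.

For each of the 121 pairs (x, y) ∈ F_11², evaluate f(x, y) mod 11. Record the zeros.
  x = 0: [0↦3, 1↦1, 2↦6, 3↦1, 4↦2, 5↦3, 6↦9, 7↦3, 8↦1, 9↦8, 10↦7]  zeros at y ∈ ∅
  x = 1: [0↦2, 1↦4, 2↦6, 3↦2, 4↦8, 5↦7, 6↦4, 7↦4, 8↦1, 9↦0, 10↦6]  zeros at y ∈ {9}
  x = 2: [0↦5, 1↦4, 2↦7, 3↦8, 4↦1, 5↦2, 6↦5, 7↦4, 8↦4, 9↦10, 10↦5]  zeros at y ∈ ∅
  x = 3: [0↦7, 1↦7, 2↦4, 3↦3, 4↦9, 5↦5, 6↦7, 7↦9, 8↦5, 9↦0, 10↦10]  zeros at y ∈ {9}
  x = 4: [0↦3, 1↦8, 2↦3, 3↦4, 4↦5, 5↦0, 6↦5, 7↦3, 8↦10, 9↦9, 10↦5]  zeros at y ∈ {5}
  x = 5: [0↦10, 1↦2, 2↦10, 3↦6, 4↦6, 5↦4, 6↦5, 7↦3, 8↦3, 9↦10, 10↦7]  zeros at y ∈ ∅
  x = 6: [0↦1, 1↦6, 2↦9, 3↦4, 4↦7, 5↦1, 6↦2, 7↦4, 8↦1, 9↦9, 10↦0]  zeros at y ∈ {10}
  x = 7: [0↦4, 1↦4, 2↦6, 3↦4, 4↦3, 5↦8, 6↦2, 7↦1, 8↦10, 9↦1, 10↦1]  zeros at y ∈ ∅
  x = 8: [0↦3, 1↦2, 2↦7, 3↦1, 4↦0, 5↦9, 6↦0, 7↦0, 8↦3, 9↦3, 10↦5]  zeros at y ∈ {4, 6, 7}
  x = 9: [0↦4, 1↦6, 2↦7, 3↦1, 4↦4, 5↦10, 6↦2, 7↦7, 8↦8, 9↦10, 10↦7]  zeros at y ∈ ∅
  x = 10: [0↦2, 1↦0, 2↦1, 3↦10, 4↦10, 5↦6, 6↦3, 7↦6, 8↦9, 9↦6, 10↦2]  zeros at y ∈ {1}
Collecting zeros: affine points = {(1, 9), (3, 9), (4, 5), (6, 10), (8, 4), (8, 6), (8, 7), (10, 1)}.
Total count |C(F_11)_aff| = 8.


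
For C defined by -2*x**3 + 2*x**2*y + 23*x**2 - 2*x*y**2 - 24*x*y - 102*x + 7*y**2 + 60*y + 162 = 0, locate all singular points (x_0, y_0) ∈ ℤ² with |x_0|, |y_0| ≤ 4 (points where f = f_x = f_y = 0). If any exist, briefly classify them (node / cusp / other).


Singular points: {(3, -3)}; classification: node.

Compute partial derivatives:
  f_x = -6*x**2 + 4*x*y + 46*x - 2*y**2 - 24*y - 102.
  f_y = 2*x**2 - 4*x*y - 24*x + 14*y + 60.
Scan x_0 ∈ {−4, ..., 4}. For each x_0, f_y(x_0, y) is a polynomial in y; find its integer roots y ∈ {−4, ..., 4}, then test f_x and f at those candidates.
  x = -4: f_y(-4, y) = 30*y + 188; no integer root y with |y| ≤ 4.
  x = -3: f_y(-3, y) = 26*y + 150; no integer root y with |y| ≤ 4.
  x = -2: f_y(-2, y) = 22*y + 116; no integer root y with |y| ≤ 4.
  x = -1: f_y(-1, y) = 18*y + 86; no integer root y with |y| ≤ 4.
  x = 0: f_y(0, y) = 14*y + 60; no integer root y with |y| ≤ 4.
  x = 1: f_y(1, y) = 10*y + 38; no integer root y with |y| ≤ 4.
  x = 2: f_y(2, y) = 6*y + 20; no integer root y with |y| ≤ 4.
  x = 3: f_y(3, y) = 2*y + 6; vanishes at y ∈ {-3}. (3, -3): f_x = 0, f = 0 — SINGULAR.
  x = 4: f_y(4, y) = -2*y - 4; vanishes at y ∈ {-2}. (4, -2): f_x = -6 ≠ 0.
Only singular point on the grid: (3, -3).
Classify: substitute x = 3 + u, y = -3 + v and expand: f = -2*u**3 + 2*u**2*v - u**2 - 2*u*v**2 + v**2.
No constant or linear terms (consistent with a singular point). Quadratic part: -u**2 + v**2. Cubic part: -2*u**3 + 2*u**2*v - 2*u*v**2.
The quadratic part v**2 - u**2 = (v − u)(v + u) splits into two distinct linear factors, so there are two distinct tangent lines y − -3 = ±(x − 3) — this is a node (ordinary double point).
Classification: node.


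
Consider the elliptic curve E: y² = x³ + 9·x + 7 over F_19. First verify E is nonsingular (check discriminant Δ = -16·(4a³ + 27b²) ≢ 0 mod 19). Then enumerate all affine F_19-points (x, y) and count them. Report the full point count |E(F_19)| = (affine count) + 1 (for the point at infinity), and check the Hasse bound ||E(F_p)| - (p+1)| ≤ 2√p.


Affine points = {(0, 8), (0, 11), (1, 6), (1, 13), (3, 2), (3, 17), (5, 5), (5, 14), (6, 7), (6, 12), (9, 0), (12, 0), (17, 0), (18, 4), (18, 15)}; affine count = 15; |E(F_19)| = 16.

Discriminant check: Δ ∝ 4a³ + 27b² = 4·9³ + 27·7² = 4·729 + 27·49 ≡ 2 (mod 19). Nonzero ⇒ E is nonsingular.
For each x ∈ F_19, compute rhs = x³ + 9·x + 7 mod 19, then count y ∈ F_19 with y² ≡ rhs.
  x = 0: rhs = 7, matching y values: 8, 11 (2 points).
  x = 1: rhs = 17, matching y values: 6, 13 (2 points).
  x = 2: rhs = 14, matching y values: none (0 points).
  x = 3: rhs = 4, matching y values: 2, 17 (2 points).
  x = 4: rhs = 12, matching y values: none (0 points).
  x = 5: rhs = 6, matching y values: 5, 14 (2 points).
  x = 6: rhs = 11, matching y values: 7, 12 (2 points).
  x = 7: rhs = 14, matching y values: none (0 points).
  x = 8: rhs = 2, matching y values: none (0 points).
  x = 9: rhs = 0, matching y values: 0 (1 points).
  x = 10: rhs = 14, matching y values: none (0 points).
  x = 11: rhs = 12, matching y values: none (0 points).
  x = 12: rhs = 0, matching y values: 0 (1 points).
  x = 13: rhs = 3, matching y values: none (0 points).
  x = 14: rhs = 8, matching y values: none (0 points).
  x = 15: rhs = 2, matching y values: none (0 points).
  x = 16: rhs = 10, matching y values: none (0 points).
  x = 17: rhs = 0, matching y values: 0 (1 points).
  x = 18: rhs = 16, matching y values: 4, 15 (2 points).
Total affine count: 15.
Full point count |E(F_19)| = 15 + 1 = 16.
Hasse bound: |16 − (19+1)| = |-4| = 4 ≤ 2√19 ≈ 8.7178 ✓.


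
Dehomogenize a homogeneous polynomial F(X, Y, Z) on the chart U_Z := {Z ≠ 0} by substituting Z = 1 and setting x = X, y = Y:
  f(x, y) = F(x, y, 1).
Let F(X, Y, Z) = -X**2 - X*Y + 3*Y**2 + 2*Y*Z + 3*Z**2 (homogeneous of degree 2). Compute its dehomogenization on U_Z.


f(x, y) = -x**2 - x*y + 3*y**2 + 2*y + 3

On U_Z we set Z = 1. Each monomial c·X^i·Y^j·Z^k in F becomes c·x^i·y^j·1^k = c·x^i·y^j.
Substituting Z = 1: F(X, Y, 1) = -x**2 - x*y + 3*y**2 + 2*y + 3.
Note: deg(f) ≤ deg(F) = 2; strict inequality happens when F is divisible by Z (lost terms).


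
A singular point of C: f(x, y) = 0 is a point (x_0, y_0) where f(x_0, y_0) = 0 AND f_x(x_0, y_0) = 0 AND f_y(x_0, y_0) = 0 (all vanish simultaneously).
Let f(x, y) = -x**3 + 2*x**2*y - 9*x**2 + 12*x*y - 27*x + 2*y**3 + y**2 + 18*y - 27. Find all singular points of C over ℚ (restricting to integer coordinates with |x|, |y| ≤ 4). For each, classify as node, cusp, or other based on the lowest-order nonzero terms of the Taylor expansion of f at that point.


Singular points: {(-3, 0)}; classification: cusp.

Compute partial derivatives:
  f_x = -3*x**2 + 4*x*y - 18*x + 12*y - 27.
  f_y = 2*x**2 + 12*x + 6*y**2 + 2*y + 18.
Scan x_0 ∈ {−4, ..., 4}. For each x_0, f_y(x_0, y) is a polynomial in y; find its integer roots y ∈ {−4, ..., 4}, then test f_x and f at those candidates.
  x = -4: f_y(-4, y) = 6*y**2 + 2*y + 2; no integer root y with |y| ≤ 4.
  x = -3: f_y(-3, y) = 6*y**2 + 2*y; vanishes at y ∈ {0}. (-3, 0): f_x = 0, f = 0 — SINGULAR.
  x = -2: f_y(-2, y) = 6*y**2 + 2*y + 2; no integer root y with |y| ≤ 4.
  x = -1: f_y(-1, y) = 6*y**2 + 2*y + 8; no integer root y with |y| ≤ 4.
  x = 0: f_y(0, y) = 6*y**2 + 2*y + 18; no integer root y with |y| ≤ 4.
  x = 1: f_y(1, y) = 6*y**2 + 2*y + 32; no integer root y with |y| ≤ 4.
  x = 2: f_y(2, y) = 6*y**2 + 2*y + 50; no integer root y with |y| ≤ 4.
  x = 3: f_y(3, y) = 6*y**2 + 2*y + 72; no integer root y with |y| ≤ 4.
  x = 4: f_y(4, y) = 6*y**2 + 2*y + 98; no integer root y with |y| ≤ 4.
Only singular point on the grid: (-3, 0).
Classify: substitute x = -3 + u, y = 0 + v and expand: f = -u**3 + 2*u**2*v + 2*v**3 + v**2.
No constant or linear terms (consistent with a singular point). Quadratic part: v**2. Cubic part: -u**3 + 2*u**2*v + 2*v**3.
The quadratic part v**2 is a perfect square, so there is a single (double) tangent line v = 0, i.e. y = 0. Restricting the cubic part to that line (v = 0) leaves -u**3 ≠ 0, so f is not divisible by v and the branch is v² ≈ u**3 to lowest order — this is a cusp.
Classification: cusp.


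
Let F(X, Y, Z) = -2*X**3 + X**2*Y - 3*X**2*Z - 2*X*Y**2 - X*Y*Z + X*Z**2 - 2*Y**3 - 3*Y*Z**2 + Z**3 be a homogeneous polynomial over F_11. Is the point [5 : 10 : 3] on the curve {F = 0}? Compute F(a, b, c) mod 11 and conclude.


F(5,10,3) ≡ 2 (mod 11); P is NOT on the curve.

Evaluate F(5, 10, 3) term-by-term (mod 11).
  -2*X**3 ↦ -2·125·1·1 = -250
  X**2*Y ↦ 1·25·10·1 = 250
  -3*X**2*Z ↦ -3·25·1·3 = -225
  -2*X*Y**2 ↦ -2·5·100·1 = -1000
  -X*Y*Z ↦ -1·5·10·3 = -150
  X*Z**2 ↦ 1·5·1·9 = 45
  -2*Y**3 ↦ -2·1·1000·1 = -2000
  -3*Y*Z**2 ↦ -3·1·10·9 = -270
  Z**3 ↦ 1·1·1·27 = 27
Sum: F(5, 10, 3) = (-250) + (250) + (-225) + (-1000) + (-150) + (45) + (-2000) + (-270) + (27) = -3573.
Reducing mod 11: -3573 ≡ 2 (mod 11).
Since F(a, b, c) ≡ 2 ≠ 0 (mod 11), P does NOT lie on the curve.


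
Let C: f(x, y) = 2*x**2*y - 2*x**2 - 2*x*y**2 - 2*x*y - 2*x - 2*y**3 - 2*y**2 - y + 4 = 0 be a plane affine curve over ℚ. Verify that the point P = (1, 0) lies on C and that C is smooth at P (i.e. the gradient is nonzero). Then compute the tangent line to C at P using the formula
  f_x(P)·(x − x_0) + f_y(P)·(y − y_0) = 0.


Tangent line at P: -6*x - y + 6 = 0.

Step 1: f(1, 0) = 0, so P lies on C.
Step 2: partial derivatives
  f_x(x, y) = 4*x*y - 4*x - 2*y**2 - 2*y - 2, f_y(x, y) = 2*x**2 - 4*x*y - 2*x - 6*y**2 - 4*y - 1.
  f_x(P) = -6, f_y(P) = -1 (gradient nonzero, so P is smooth).
Step 3: tangent line at P: -6·(x − 1) + -1·(y − 0) = 0.
Expanding: -6*x - y + 6 = 0.


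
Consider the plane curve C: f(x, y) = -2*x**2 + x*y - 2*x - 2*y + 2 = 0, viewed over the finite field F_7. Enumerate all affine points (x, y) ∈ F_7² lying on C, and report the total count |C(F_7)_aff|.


Affine F_7-points: {(0, 1), (1, 5), (3, 1), (4, 5), (5, 3), (6, 3)}; count = 6.

For each of the 49 pairs (x, y) ∈ F_7², evaluate f(x, y) mod 7. Record the zeros.
  x = 0: [0↦2, 1↦0, 2↦5, 3↦3, 4↦1, 5↦6, 6↦4]  zeros at y ∈ {1}
  x = 1: [0↦5, 1↦4, 2↦3, 3↦2, 4↦1, 5↦0, 6↦6]  zeros at y ∈ {5}
  x = 2: [0↦4, 1↦4, 2↦4, 3↦4, 4↦4, 5↦4, 6↦4]  zeros at y ∈ ∅
  x = 3: [0↦6, 1↦0, 2↦1, 3↦2, 4↦3, 5↦4, 6↦5]  zeros at y ∈ {1}
  x = 4: [0↦4, 1↦6, 2↦1, 3↦3, 4↦5, 5↦0, 6↦2]  zeros at y ∈ {5}
  x = 5: [0↦5, 1↦1, 2↦4, 3↦0, 4↦3, 5↦6, 6↦2]  zeros at y ∈ {3}
  x = 6: [0↦2, 1↦6, 2↦3, 3↦0, 4↦4, 5↦1, 6↦5]  zeros at y ∈ {3}
Collecting zeros: affine points = {(0, 1), (1, 5), (3, 1), (4, 5), (5, 3), (6, 3)}.
Total count |C(F_7)_aff| = 6.


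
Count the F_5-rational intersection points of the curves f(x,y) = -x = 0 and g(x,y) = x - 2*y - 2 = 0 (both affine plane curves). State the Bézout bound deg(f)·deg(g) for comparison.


Common zeros: {(0, 4)}; count = 1; Bézout bound = 1.

deg(f) = 1, deg(g) = 1, so Bézout bound = 1.
Scan x ∈ F_5. For each x, list the y ∈ F_5 with f(x, y) ≡ 0 and those with g(x, y) ≡ 0 (mod 5); the common zeros in that column are the intersection.
  x = 0: f ≡ 0 at y ∈ {0, 1, 2, 3, 4}; g ≡ 0 at y ∈ {4}; common: {4}.
  x = 1: f ≡ 0 at y ∈ ∅; g ≡ 0 at y ∈ {2}; common: ∅.
  x = 2: f ≡ 0 at y ∈ ∅; g ≡ 0 at y ∈ {0}; common: ∅.
  x = 3: f ≡ 0 at y ∈ ∅; g ≡ 0 at y ∈ {3}; common: ∅.
  x = 4: f ≡ 0 at y ∈ ∅; g ≡ 0 at y ∈ {1}; common: ∅.
Collecting: common zeros = {(0, 4)}, so the count is 1.
Comparison with the Bézout bound: 1 ≤ 1 = deg(f)·deg(g), as expected for curves with no common component (the bound is attained).


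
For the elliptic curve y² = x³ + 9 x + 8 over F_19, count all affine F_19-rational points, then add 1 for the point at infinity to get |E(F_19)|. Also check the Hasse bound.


Affine points = {(3, 9), (3, 10), (5, 8), (5, 11), (9, 1), (9, 18), (12, 1), (12, 18), (13, 2), (13, 17), (14, 3), (14, 16), (16, 7), (16, 12), (17, 1), (17, 18), (18, 6), (18, 13)}; affine count = 18; |E(F_19)| = 19.

Discriminant check: Δ ∝ 4a³ + 27b² = 4·9³ + 27·8² = 4·729 + 27·64 ≡ 8 (mod 19). Nonzero ⇒ E is nonsingular.
For each x ∈ F_19, compute rhs = x³ + 9·x + 8 mod 19, then count y ∈ F_19 with y² ≡ rhs.
  x = 0: rhs = 8, matching y values: none (0 points).
  x = 1: rhs = 18, matching y values: none (0 points).
  x = 2: rhs = 15, matching y values: none (0 points).
  x = 3: rhs = 5, matching y values: 9, 10 (2 points).
  x = 4: rhs = 13, matching y values: none (0 points).
  x = 5: rhs = 7, matching y values: 8, 11 (2 points).
  x = 6: rhs = 12, matching y values: none (0 points).
  x = 7: rhs = 15, matching y values: none (0 points).
  x = 8: rhs = 3, matching y values: none (0 points).
  x = 9: rhs = 1, matching y values: 1, 18 (2 points).
  x = 10: rhs = 15, matching y values: none (0 points).
  x = 11: rhs = 13, matching y values: none (0 points).
  x = 12: rhs = 1, matching y values: 1, 18 (2 points).
  x = 13: rhs = 4, matching y values: 2, 17 (2 points).
  x = 14: rhs = 9, matching y values: 3, 16 (2 points).
  x = 15: rhs = 3, matching y values: none (0 points).
  x = 16: rhs = 11, matching y values: 7, 12 (2 points).
  x = 17: rhs = 1, matching y values: 1, 18 (2 points).
  x = 18: rhs = 17, matching y values: 6, 13 (2 points).
Total affine count: 18.
Full point count |E(F_19)| = 18 + 1 = 19.
Hasse bound: |19 − (19+1)| = |-1| = 1 ≤ 2√19 ≈ 8.7178 ✓.
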